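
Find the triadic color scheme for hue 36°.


Triadic: equally spaced at 120° intervals
H1 = 36°
H2 = (36 + 120) mod 360 = 156°
H3 = (36 + 240) mod 360 = 276°
Triadic = 36°, 156°, 276°


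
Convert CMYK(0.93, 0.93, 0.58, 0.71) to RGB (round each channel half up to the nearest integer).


R = 255 × (1-C) × (1-K) = 255 × 0.07 × 0.29 = 5.1765 → 5
G = 255 × (1-M) × (1-K) = 255 × 0.07 × 0.29 = 5.1765 → 5
B = 255 × (1-Y) × (1-K) = 255 × 0.42 × 0.29 = 31.059 → 31
= RGB(5, 5, 31)


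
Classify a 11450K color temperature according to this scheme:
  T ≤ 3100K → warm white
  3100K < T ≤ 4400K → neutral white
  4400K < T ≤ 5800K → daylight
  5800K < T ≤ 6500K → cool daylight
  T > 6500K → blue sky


Temperature: 11450K
11450K > 6500K → blue sky
Classification: blue sky


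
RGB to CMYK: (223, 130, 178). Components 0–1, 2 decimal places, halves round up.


R'=223/255≈0.8745, G'=130/255≈0.5098, B'=178/255≈0.6980
K = 1 - max(R',G',B') = 1 - 223/255 = 32/255 = 0.12549… → 0.13
(1-R'-K)/(1-K) simplifies to (max-R)/max with max = 223:
C = (223-223)/223 = 0/223 = 0 → 0.00
M = (223-130)/223 = 93/223 = 0.41704… → 0.42
Y = (223-178)/223 = 45/223 = 0.20179… → 0.20
= CMYK(0.00, 0.42, 0.20, 0.13)


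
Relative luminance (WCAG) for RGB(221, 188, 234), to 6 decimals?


Linearize each channel (sRGB transfer function): c = v/255; c_lin = c/12.92 if c ≤ 0.04045, else ((c+0.055)/1.055)^2.4
  R: 221/255 ≈ 0.866667 > 0.04045 → ((0.866667+0.055)/1.055)^2.4 ≈ 0.723055
  G: 188/255 ≈ 0.737255 > 0.04045 → ((0.737255+0.055)/1.055)^2.4 ≈ 0.502886
  B: 234/255 ≈ 0.917647 > 0.04045 → ((0.917647+0.055)/1.055)^2.4 ≈ 0.822786
R_lin = 0.723055, G_lin = 0.502886, B_lin = 0.822786
L = 0.2126×R + 0.7152×G + 0.0722×B
L = 0.2126×0.723055 + 0.7152×0.502886 + 0.0722×0.822786
L ≈ 0.572791


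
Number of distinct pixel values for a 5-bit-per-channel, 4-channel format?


Total bits = 5 bits/channel × 4 channels = 20 bits
Distinct pixel values = 2^20
= 1,048,576 pixel values


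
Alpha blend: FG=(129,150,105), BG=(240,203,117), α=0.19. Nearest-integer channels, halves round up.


C = α×F + (1-α)×B, with 1-α = 0.81
R: 0.19×129 + 0.81×240 = 24.51 + 194.40 = 218.91 → 219
G: 0.19×150 + 0.81×203 = 28.50 + 164.43 = 192.93 → 193
B: 0.19×105 + 0.81×117 = 19.95 + 94.77 = 114.72 → 115
= RGB(219, 193, 115)


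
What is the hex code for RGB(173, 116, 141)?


R = 173 → AD (hex)
G = 116 → 74 (hex)
B = 141 → 8D (hex)
Hex = #AD748D


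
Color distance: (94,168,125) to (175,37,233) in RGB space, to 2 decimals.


d = √[(R₁-R₂)² + (G₁-G₂)² + (B₁-B₂)²]
d = √[(94-175)² + (168-37)² + (125-233)²]
d = √[6561 + 17161 + 11664]
d = √35386
d ≈ 188.11


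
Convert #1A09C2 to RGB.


1A → 26 (R)
09 → 9 (G)
C2 → 194 (B)
= RGB(26, 9, 194)


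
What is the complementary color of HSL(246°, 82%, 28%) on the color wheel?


Complement = opposite side of color wheel = hue + 180°
H' = (246 + 180) mod 360 = 66°
S and L unchanged.
= HSL(66°, 82%, 28%)


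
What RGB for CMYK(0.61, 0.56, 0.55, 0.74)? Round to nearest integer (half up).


R = 255 × (1-C) × (1-K) = 255 × 0.39 × 0.26 = 25.857 → 26
G = 255 × (1-M) × (1-K) = 255 × 0.44 × 0.26 = 29.172 → 29
B = 255 × (1-Y) × (1-K) = 255 × 0.45 × 0.26 = 29.835 → 30
= RGB(26, 29, 30)


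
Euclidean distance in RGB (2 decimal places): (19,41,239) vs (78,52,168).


d = √[(R₁-R₂)² + (G₁-G₂)² + (B₁-B₂)²]
d = √[(19-78)² + (41-52)² + (239-168)²]
d = √[3481 + 121 + 5041]
d = √8643
d ≈ 92.97


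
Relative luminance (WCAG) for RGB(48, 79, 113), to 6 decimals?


Linearize each channel (sRGB transfer function): c = v/255; c_lin = c/12.92 if c ≤ 0.04045, else ((c+0.055)/1.055)^2.4
  R: 48/255 ≈ 0.188235 > 0.04045 → ((0.188235+0.055)/1.055)^2.4 ≈ 0.029557
  G: 79/255 ≈ 0.309804 > 0.04045 → ((0.309804+0.055)/1.055)^2.4 ≈ 0.078187
  B: 113/255 ≈ 0.443137 > 0.04045 → ((0.443137+0.055)/1.055)^2.4 ≈ 0.165132
R_lin = 0.029557, G_lin = 0.078187, B_lin = 0.165132
L = 0.2126×R + 0.7152×G + 0.0722×B
L = 0.2126×0.029557 + 0.7152×0.078187 + 0.0722×0.165132
L ≈ 0.074126


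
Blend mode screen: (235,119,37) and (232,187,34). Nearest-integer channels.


Screen: C = 255 - (255-A)×(255-B)/255, rounded to nearest integer
R: 255 - (255-235)×(255-232)/255 = 255 - 460/255 ≈ 255 - 1.804 = 253.196 → 253
G: 255 - (255-119)×(255-187)/255 = 255 - 9248/255 ≈ 255 - 36.267 = 218.733 → 219
B: 255 - (255-37)×(255-34)/255 = 255 - 48178/255 ≈ 255 - 188.933 = 66.067 → 66
= RGB(253, 219, 66)


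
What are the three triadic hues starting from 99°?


Triadic: equally spaced at 120° intervals
H1 = 99°
H2 = (99 + 120) mod 360 = 219°
H3 = (99 + 240) mod 360 = 339°
Triadic = 99°, 219°, 339°


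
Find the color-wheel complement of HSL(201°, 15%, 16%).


Complement = opposite side of color wheel = hue + 180°
H' = (201 + 180) mod 360 = 21°
S and L unchanged.
= HSL(21°, 15%, 16%)


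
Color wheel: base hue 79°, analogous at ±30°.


Base hue: 79°
Left analog: (79 - 30) mod 360 = 49°
Right analog: (79 + 30) mod 360 = 109°
Analogous hues = 49° and 109°


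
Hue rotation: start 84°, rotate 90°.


New hue = (H + rotation) mod 360
New hue = (84 + 90) mod 360
= 174 mod 360
= 174°


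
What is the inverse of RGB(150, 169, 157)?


Invert: (255-R, 255-G, 255-B)
R: 255-150 = 105
G: 255-169 = 86
B: 255-157 = 98
= RGB(105, 86, 98)


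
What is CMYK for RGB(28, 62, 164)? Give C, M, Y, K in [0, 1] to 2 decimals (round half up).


R'=28/255≈0.1098, G'=62/255≈0.2431, B'=164/255≈0.6431
K = 1 - max(R',G',B') = 1 - 164/255 = 91/255 = 0.35686… → 0.36
(1-R'-K)/(1-K) simplifies to (max-R)/max with max = 164:
C = (164-28)/164 = 136/164 = 0.82926… → 0.83
M = (164-62)/164 = 102/164 = 0.62195… → 0.62
Y = (164-164)/164 = 0/164 = 0 → 0.00
= CMYK(0.83, 0.62, 0.00, 0.36)


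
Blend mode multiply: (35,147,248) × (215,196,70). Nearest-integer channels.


Multiply: C = A×B/255, rounded to nearest integer
R: 35×215/255 = 7525/255 ≈ 29.510 → 30
G: 147×196/255 = 28812/255 ≈ 112.988 → 113
B: 248×70/255 = 17360/255 ≈ 68.078 → 68
= RGB(30, 113, 68)


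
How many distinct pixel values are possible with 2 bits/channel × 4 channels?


Total bits = 2 bits/channel × 4 channels = 8 bits
Distinct pixel values = 2^8
= 256 pixel values


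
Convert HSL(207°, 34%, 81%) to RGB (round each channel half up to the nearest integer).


H=207°, S=0.34, L=0.81
C = (1-|2L-1|)×S = (1-|0.62|)×0.34 = 0.1292
H' = H/60 = 207/60 ≈ 3.4500; X = C×(1-|H' mod 2 - 1|) = 0.07106
m = L - C/2 = 0.81 - 0.0646 = 0.7454
Sector ⌊H'⌋ = 3 → (R',G',B') = (0.0, 0.07106, 0.1292)
RGB = ((R'+m)×255, (G'+m)×255, (B'+m)×255) = (190.077, 208.1973, 223.023)
Round half up → RGB(190, 208, 223)


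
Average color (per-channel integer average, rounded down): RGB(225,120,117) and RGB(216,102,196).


Midpoint: each channel = ⌊(C₁+C₂)/2⌋
R: ⌊(225+216)/2⌋ = 220
G: ⌊(120+102)/2⌋ = 111
B: ⌊(117+196)/2⌋ = 156
= RGB(220, 111, 156)


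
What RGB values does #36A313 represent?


36 → 54 (R)
A3 → 163 (G)
13 → 19 (B)
= RGB(54, 163, 19)


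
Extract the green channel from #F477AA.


Color: #F477AA
R = F4 = 244
G = 77 = 119
B = AA = 170
Green = 119


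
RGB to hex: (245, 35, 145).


R = 245 → F5 (hex)
G = 35 → 23 (hex)
B = 145 → 91 (hex)
Hex = #F52391


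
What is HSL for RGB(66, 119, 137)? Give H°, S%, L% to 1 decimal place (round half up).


Normalize: R'=66/255≈0.2588, G'=119/255≈0.4667, B'=137/255≈0.5373
Max=137/255, Min=66/255, Δ=Max-Min=71/255
L = (Max+Min)/2 = (137+66)/510 = 203/510 = 0.39803… → L = 39.8%
L ≤ 0.5 → S = Δ/(Max+Min) = 71/(137+66) = 71/203 = 0.34975… → S = 35.0%
(the 1/255 factors cancel in S and H, so raw channel differences can be used)
Max is B' → H = 60 × ((R-G)/Δ + 4) = 60 × ((66-119)/71 + 4)
  -53/71 + 4 = -0.7464… + 4 = 3.2535…
  H = 60 × 3.2535… = 195.211…° → H = 195.2°
= HSL(195.2°, 35.0%, 39.8%)


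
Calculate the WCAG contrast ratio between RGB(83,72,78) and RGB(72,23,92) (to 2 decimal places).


Linearize each sRGB channel c=v/255: c/12.92 if c ≤ 0.04045 else ((c+0.055)/1.055)^2.4
L = 0.2126×R_lin + 0.7152×G_lin + 0.0722×B_lin
Color 1 (83,72,78):
  R=83: 83/255≈0.3255 > 0.04045 → ((0.3255+0.055)/1.055)^2.4 ≈ 0.08650
  G=72: 72/255≈0.2824 > 0.04045 → ((0.2824+0.055)/1.055)^2.4 ≈ 0.06480
  B=78: 78/255≈0.3059 > 0.04045 → ((0.3059+0.055)/1.055)^2.4 ≈ 0.07619
  L1 = 0.2126×0.08650 + 0.7152×0.06480 + 0.0722×0.07619 ≈ 0.07024
Color 2 (72,23,92):
  R=72: 72/255≈0.2824 > 0.04045 → ((0.2824+0.055)/1.055)^2.4 ≈ 0.06480
  G=23: 23/255≈0.0902 > 0.04045 → ((0.0902+0.055)/1.055)^2.4 ≈ 0.00857
  B=92: 92/255≈0.3608 > 0.04045 → ((0.3608+0.055)/1.055)^2.4 ≈ 0.10702
  L2 = 0.2126×0.06480 + 0.7152×0.00857 + 0.0722×0.10702 ≈ 0.02763
Lighter = 0.07024, Darker = 0.02763
Ratio = (L_lighter + 0.05) / (L_darker + 0.05)
Ratio = (0.07024 + 0.05) / (0.02763 + 0.05) = 0.12024 / 0.07763 ≈ 1.5488
Ratio ≈ 1.55:1


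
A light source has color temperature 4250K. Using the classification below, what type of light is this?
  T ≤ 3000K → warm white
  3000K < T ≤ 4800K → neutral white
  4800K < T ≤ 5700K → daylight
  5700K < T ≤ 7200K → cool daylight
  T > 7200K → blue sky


Temperature: 4250K
3000K < 4250K ≤ 4800K → neutral white
Classification: neutral white


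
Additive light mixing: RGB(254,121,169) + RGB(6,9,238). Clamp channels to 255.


Additive: each channel = min(255, C₁+C₂)
R: 254+6 = 260 → 255
G: 121+9 = 130 → 130
B: 169+238 = 407 → 255
= RGB(255, 130, 255)


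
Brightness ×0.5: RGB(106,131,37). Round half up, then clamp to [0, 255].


Multiply each channel by 0.5, round half up, clamp to [0, 255]
R: 106×0.5 = 53
G: 131×0.5 = 65.5 → round → 66
B: 37×0.5 = 18.5 → round → 19
= RGB(53, 66, 19)


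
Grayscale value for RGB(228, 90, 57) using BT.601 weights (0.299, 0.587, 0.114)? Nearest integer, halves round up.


Gray = 0.299×R + 0.587×G + 0.114×B
Gray = 0.299×228 + 0.587×90 + 0.114×57
Gray = 68.172 + 52.830 + 6.498
Gray = 127.500 → round half up → 128
Gray = 128


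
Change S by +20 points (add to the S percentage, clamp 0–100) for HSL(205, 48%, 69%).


Original S = 48%
Adjustment = +20 percentage points
New S = 48 + (20) = 68
Clamp to [0, 100] → 68
= HSL(205°, 68%, 69%)


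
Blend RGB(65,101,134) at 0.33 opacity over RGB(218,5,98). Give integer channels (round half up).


C = α×F + (1-α)×B, with 1-α = 0.67
R: 0.33×65 + 0.67×218 = 21.45 + 146.06 = 167.51 → 168
G: 0.33×101 + 0.67×5 = 33.33 + 3.35 = 36.68 → 37
B: 0.33×134 + 0.67×98 = 44.22 + 65.66 = 109.88 → 110
= RGB(168, 37, 110)


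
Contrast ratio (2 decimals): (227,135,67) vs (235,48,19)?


Linearize each sRGB channel c=v/255: c/12.92 if c ≤ 0.04045 else ((c+0.055)/1.055)^2.4
L = 0.2126×R_lin + 0.7152×G_lin + 0.0722×B_lin
Color 1 (227,135,67):
  R=227: 227/255≈0.8902 > 0.04045 → ((0.8902+0.055)/1.055)^2.4 ≈ 0.76815
  G=135: 135/255≈0.5294 > 0.04045 → ((0.5294+0.055)/1.055)^2.4 ≈ 0.24228
  B=67: 67/255≈0.2627 > 0.04045 → ((0.2627+0.055)/1.055)^2.4 ≈ 0.05613
  L1 = 0.2126×0.76815 + 0.7152×0.24228 + 0.0722×0.05613 ≈ 0.34064
Color 2 (235,48,19):
  R=235: 235/255≈0.9216 > 0.04045 → ((0.9216+0.055)/1.055)^2.4 ≈ 0.83077
  G=48: 48/255≈0.1882 > 0.04045 → ((0.1882+0.055)/1.055)^2.4 ≈ 0.02956
  B=19: 19/255≈0.0745 > 0.04045 → ((0.0745+0.055)/1.055)^2.4 ≈ 0.00651
  L2 = 0.2126×0.83077 + 0.7152×0.02956 + 0.0722×0.00651 ≈ 0.19823
Lighter = 0.34064, Darker = 0.19823
Ratio = (L_lighter + 0.05) / (L_darker + 0.05)
Ratio = (0.34064 + 0.05) / (0.19823 + 0.05) = 0.39064 / 0.24823 ≈ 1.5737
Ratio ≈ 1.57:1


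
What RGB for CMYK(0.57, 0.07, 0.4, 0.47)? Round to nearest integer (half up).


R = 255 × (1-C) × (1-K) = 255 × 0.43 × 0.53 = 58.1145 → 58
G = 255 × (1-M) × (1-K) = 255 × 0.93 × 0.53 = 125.6895 → 126
B = 255 × (1-Y) × (1-K) = 255 × 0.60 × 0.53 = 81.09 → 81
= RGB(58, 126, 81)


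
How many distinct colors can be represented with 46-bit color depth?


Colors = 2^bits = 2^46
= 70,368,744,177,664 colors


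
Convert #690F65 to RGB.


69 → 105 (R)
0F → 15 (G)
65 → 101 (B)
= RGB(105, 15, 101)


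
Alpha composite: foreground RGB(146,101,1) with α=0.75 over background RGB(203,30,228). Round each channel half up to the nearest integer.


C = α×F + (1-α)×B, with 1-α = 0.25
R: 0.75×146 + 0.25×203 = 109.50 + 50.75 = 160.25 → 160
G: 0.75×101 + 0.25×30 = 75.75 + 7.50 = 83.25 → 83
B: 0.75×1 + 0.25×228 = 0.75 + 57.00 = 57.75 → 58
= RGB(160, 83, 58)


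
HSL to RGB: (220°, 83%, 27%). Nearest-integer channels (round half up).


H=220°, S=0.83, L=0.27
C = (1-|2L-1|)×S = (1-|-0.46|)×0.83 = 0.4482
H' = H/60 = 220/60 ≈ 3.6667; X = C×(1-|H' mod 2 - 1|) = 0.1494
m = L - C/2 = 0.27 - 0.2241 = 0.0459
Sector ⌊H'⌋ = 3 → (R',G',B') = (0.0, 0.1494, 0.4482)
RGB = ((R'+m)×255, (G'+m)×255, (B'+m)×255) = (11.7045, 49.8015, 125.9955)
Round half up → RGB(12, 50, 126)


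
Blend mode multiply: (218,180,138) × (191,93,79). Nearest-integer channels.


Multiply: C = A×B/255, rounded to nearest integer
R: 218×191/255 = 41638/255 ≈ 163.286 → 163
G: 180×93/255 = 16740/255 ≈ 65.647 → 66
B: 138×79/255 = 10902/255 ≈ 42.753 → 43
= RGB(163, 66, 43)


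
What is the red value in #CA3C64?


Color: #CA3C64
R = CA = 202
G = 3C = 60
B = 64 = 100
Red = 202


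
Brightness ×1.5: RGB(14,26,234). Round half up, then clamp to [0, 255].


Multiply each channel by 1.5, round half up, clamp to [0, 255]
R: 14×1.5 = 21
G: 26×1.5 = 39
B: 234×1.5 = 351 → clamp → 255
= RGB(21, 39, 255)


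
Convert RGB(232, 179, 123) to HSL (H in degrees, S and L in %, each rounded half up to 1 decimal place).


Normalize: R'=232/255≈0.9098, G'=179/255≈0.7020, B'=123/255≈0.4824
Max=232/255, Min=123/255, Δ=Max-Min=109/255
L = (Max+Min)/2 = (232+123)/510 = 355/510 = 0.69607… → L = 69.6%
L > 0.5 → S = Δ/(2-Max-Min) = 109/(510-232-123) = 109/155 = 0.70322… → S = 70.3%
(the 1/255 factors cancel in S and H, so raw channel differences can be used)
Max is R' → H = 60 × (((G-B)/Δ) mod 6) = 60 × (((179-123)/109) mod 6)
  56/109 = 0.5137…
  H = 60 × 0.5137… = 30.825…° → H = 30.8°
= HSL(30.8°, 70.3%, 69.6%)


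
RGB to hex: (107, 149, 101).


R = 107 → 6B (hex)
G = 149 → 95 (hex)
B = 101 → 65 (hex)
Hex = #6B9565


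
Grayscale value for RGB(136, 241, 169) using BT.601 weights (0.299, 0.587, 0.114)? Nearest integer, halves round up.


Gray = 0.299×R + 0.587×G + 0.114×B
Gray = 0.299×136 + 0.587×241 + 0.114×169
Gray = 40.664 + 141.467 + 19.266
Gray = 201.397 → round half up → 201
Gray = 201


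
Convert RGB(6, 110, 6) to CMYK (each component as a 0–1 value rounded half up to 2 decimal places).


R'=6/255≈0.0235, G'=110/255≈0.4314, B'=6/255≈0.0235
K = 1 - max(R',G',B') = 1 - 110/255 = 145/255 = 0.56862… → 0.57
(1-R'-K)/(1-K) simplifies to (max-R)/max with max = 110:
C = (110-6)/110 = 104/110 = 0.94545… → 0.95
M = (110-110)/110 = 0/110 = 0 → 0.00
Y = (110-6)/110 = 104/110 = 0.94545… → 0.95
= CMYK(0.95, 0.00, 0.95, 0.57)


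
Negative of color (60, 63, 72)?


Invert: (255-R, 255-G, 255-B)
R: 255-60 = 195
G: 255-63 = 192
B: 255-72 = 183
= RGB(195, 192, 183)


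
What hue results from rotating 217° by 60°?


New hue = (H + rotation) mod 360
New hue = (217 + 60) mod 360
= 277 mod 360
= 277°


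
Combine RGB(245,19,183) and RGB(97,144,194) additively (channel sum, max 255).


Additive: each channel = min(255, C₁+C₂)
R: 245+97 = 342 → 255
G: 19+144 = 163 → 163
B: 183+194 = 377 → 255
= RGB(255, 163, 255)


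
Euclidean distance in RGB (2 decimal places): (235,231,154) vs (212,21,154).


d = √[(R₁-R₂)² + (G₁-G₂)² + (B₁-B₂)²]
d = √[(235-212)² + (231-21)² + (154-154)²]
d = √[529 + 44100 + 0]
d = √44629
d ≈ 211.26


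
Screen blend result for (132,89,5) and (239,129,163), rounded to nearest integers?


Screen: C = 255 - (255-A)×(255-B)/255, rounded to nearest integer
R: 255 - (255-132)×(255-239)/255 = 255 - 1968/255 ≈ 255 - 7.718 = 247.282 → 247
G: 255 - (255-89)×(255-129)/255 = 255 - 20916/255 ≈ 255 - 82.024 = 172.976 → 173
B: 255 - (255-5)×(255-163)/255 = 255 - 23000/255 ≈ 255 - 90.196 = 164.804 → 165
= RGB(247, 173, 165)


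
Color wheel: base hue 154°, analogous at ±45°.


Base hue: 154°
Left analog: (154 - 45) mod 360 = 109°
Right analog: (154 + 45) mod 360 = 199°
Analogous hues = 109° and 199°


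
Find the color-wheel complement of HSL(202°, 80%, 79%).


Complement = opposite side of color wheel = hue + 180°
H' = (202 + 180) mod 360 = 22°
S and L unchanged.
= HSL(22°, 80%, 79%)


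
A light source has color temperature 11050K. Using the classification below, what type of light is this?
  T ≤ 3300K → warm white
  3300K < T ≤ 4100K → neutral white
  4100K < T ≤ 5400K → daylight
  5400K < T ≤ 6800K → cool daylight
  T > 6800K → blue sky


Temperature: 11050K
11050K > 6800K → blue sky
Classification: blue sky


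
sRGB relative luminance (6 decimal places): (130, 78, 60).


Linearize each channel (sRGB transfer function): c = v/255; c_lin = c/12.92 if c ≤ 0.04045, else ((c+0.055)/1.055)^2.4
  R: 130/255 ≈ 0.509804 > 0.04045 → ((0.509804+0.055)/1.055)^2.4 ≈ 0.223228
  G: 78/255 ≈ 0.305882 > 0.04045 → ((0.305882+0.055)/1.055)^2.4 ≈ 0.076185
  B: 60/255 ≈ 0.235294 > 0.04045 → ((0.235294+0.055)/1.055)^2.4 ≈ 0.045186
R_lin = 0.223228, G_lin = 0.076185, B_lin = 0.045186
L = 0.2126×R + 0.7152×G + 0.0722×B
L = 0.2126×0.223228 + 0.7152×0.076185 + 0.0722×0.045186
L ≈ 0.105208


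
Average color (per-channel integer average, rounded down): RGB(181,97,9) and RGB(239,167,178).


Midpoint: each channel = ⌊(C₁+C₂)/2⌋
R: ⌊(181+239)/2⌋ = 210
G: ⌊(97+167)/2⌋ = 132
B: ⌊(9+178)/2⌋ = 93
= RGB(210, 132, 93)


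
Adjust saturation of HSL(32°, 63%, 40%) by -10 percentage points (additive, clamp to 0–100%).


Original S = 63%
Adjustment = -10 percentage points
New S = 63 + (-10) = 53
Clamp to [0, 100] → 53
= HSL(32°, 53%, 40%)


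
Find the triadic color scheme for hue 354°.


Triadic: equally spaced at 120° intervals
H1 = 354°
H2 = (354 + 120) mod 360 = 114°
H3 = (354 + 240) mod 360 = 234°
Triadic = 354°, 114°, 234°


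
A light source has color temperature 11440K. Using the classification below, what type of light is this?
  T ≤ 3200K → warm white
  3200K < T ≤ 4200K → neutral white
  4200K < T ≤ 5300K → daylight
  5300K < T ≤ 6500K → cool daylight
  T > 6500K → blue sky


Temperature: 11440K
11440K > 6500K → blue sky
Classification: blue sky


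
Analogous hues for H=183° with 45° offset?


Base hue: 183°
Left analog: (183 - 45) mod 360 = 138°
Right analog: (183 + 45) mod 360 = 228°
Analogous hues = 138° and 228°


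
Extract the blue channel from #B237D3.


Color: #B237D3
R = B2 = 178
G = 37 = 55
B = D3 = 211
Blue = 211


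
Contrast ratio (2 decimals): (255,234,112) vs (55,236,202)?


Linearize each sRGB channel c=v/255: c/12.92 if c ≤ 0.04045 else ((c+0.055)/1.055)^2.4
L = 0.2126×R_lin + 0.7152×G_lin + 0.0722×B_lin
Color 1 (255,234,112):
  R=255: 255/255≈1.0000 > 0.04045 → ((1.0000+0.055)/1.055)^2.4 ≈ 1.00000
  G=234: 234/255≈0.9176 > 0.04045 → ((0.9176+0.055)/1.055)^2.4 ≈ 0.82279
  B=112: 112/255≈0.4392 > 0.04045 → ((0.4392+0.055)/1.055)^2.4 ≈ 0.16203
  L1 = 0.2126×1.00000 + 0.7152×0.82279 + 0.0722×0.16203 ≈ 0.81275
Color 2 (55,236,202):
  R=55: 55/255≈0.2157 > 0.04045 → ((0.2157+0.055)/1.055)^2.4 ≈ 0.03820
  G=236: 236/255≈0.9255 > 0.04045 → ((0.9255+0.055)/1.055)^2.4 ≈ 0.83880
  B=202: 202/255≈0.7922 > 0.04045 → ((0.7922+0.055)/1.055)^2.4 ≈ 0.59062
  L2 = 0.2126×0.03820 + 0.7152×0.83880 + 0.0722×0.59062 ≈ 0.65067
Lighter = 0.81275, Darker = 0.65067
Ratio = (L_lighter + 0.05) / (L_darker + 0.05)
Ratio = (0.81275 + 0.05) / (0.65067 + 0.05) = 0.86275 / 0.70067 ≈ 1.2313
Ratio ≈ 1.23:1


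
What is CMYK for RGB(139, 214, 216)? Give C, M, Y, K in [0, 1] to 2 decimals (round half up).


R'=139/255≈0.5451, G'=214/255≈0.8392, B'=216/255≈0.8471
K = 1 - max(R',G',B') = 1 - 216/255 = 39/255 = 0.15294… → 0.15
(1-R'-K)/(1-K) simplifies to (max-R)/max with max = 216:
C = (216-139)/216 = 77/216 = 0.35648… → 0.36
M = (216-214)/216 = 2/216 = 0.00925… → 0.01
Y = (216-216)/216 = 0/216 = 0 → 0.00
= CMYK(0.36, 0.01, 0.00, 0.15)


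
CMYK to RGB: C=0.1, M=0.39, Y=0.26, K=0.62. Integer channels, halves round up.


R = 255 × (1-C) × (1-K) = 255 × 0.90 × 0.38 = 87.21 → 87
G = 255 × (1-M) × (1-K) = 255 × 0.61 × 0.38 = 59.109 → 59
B = 255 × (1-Y) × (1-K) = 255 × 0.74 × 0.38 = 71.706 → 72
= RGB(87, 59, 72)


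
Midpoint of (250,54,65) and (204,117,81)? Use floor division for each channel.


Midpoint: each channel = ⌊(C₁+C₂)/2⌋
R: ⌊(250+204)/2⌋ = 227
G: ⌊(54+117)/2⌋ = 85
B: ⌊(65+81)/2⌋ = 73
= RGB(227, 85, 73)


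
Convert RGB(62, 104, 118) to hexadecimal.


R = 62 → 3E (hex)
G = 104 → 68 (hex)
B = 118 → 76 (hex)
Hex = #3E6876


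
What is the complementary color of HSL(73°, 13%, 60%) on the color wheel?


Complement = opposite side of color wheel = hue + 180°
H' = (73 + 180) mod 360 = 253°
S and L unchanged.
= HSL(253°, 13%, 60%)


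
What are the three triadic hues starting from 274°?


Triadic: equally spaced at 120° intervals
H1 = 274°
H2 = (274 + 120) mod 360 = 34°
H3 = (274 + 240) mod 360 = 154°
Triadic = 274°, 34°, 154°


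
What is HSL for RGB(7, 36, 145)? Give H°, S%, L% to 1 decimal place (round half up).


Normalize: R'=7/255≈0.0275, G'=36/255≈0.1412, B'=145/255≈0.5686
Max=145/255, Min=7/255, Δ=Max-Min=138/255
L = (Max+Min)/2 = (145+7)/510 = 152/510 = 0.29803… → L = 29.8%
L ≤ 0.5 → S = Δ/(Max+Min) = 138/(145+7) = 138/152 = 0.90789… → S = 90.8%
(the 1/255 factors cancel in S and H, so raw channel differences can be used)
Max is B' → H = 60 × ((R-G)/Δ + 4) = 60 × ((7-36)/138 + 4)
  -29/138 + 4 = -0.2101… + 4 = 3.7898…
  H = 60 × 3.7898… = 227.391…° → H = 227.4°
= HSL(227.4°, 90.8%, 29.8%)


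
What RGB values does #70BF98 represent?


70 → 112 (R)
BF → 191 (G)
98 → 152 (B)
= RGB(112, 191, 152)


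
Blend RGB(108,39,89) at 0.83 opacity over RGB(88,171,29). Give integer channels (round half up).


C = α×F + (1-α)×B, with 1-α = 0.17
R: 0.83×108 + 0.17×88 = 89.64 + 14.96 = 104.60 → 105
G: 0.83×39 + 0.17×171 = 32.37 + 29.07 = 61.44 → 61
B: 0.83×89 + 0.17×29 = 73.87 + 4.93 = 78.80 → 79
= RGB(105, 61, 79)


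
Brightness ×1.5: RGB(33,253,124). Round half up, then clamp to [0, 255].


Multiply each channel by 1.5, round half up, clamp to [0, 255]
R: 33×1.5 = 49.5 → round → 50
G: 253×1.5 = 379.5 → round → 380 → clamp → 255
B: 124×1.5 = 186
= RGB(50, 255, 186)


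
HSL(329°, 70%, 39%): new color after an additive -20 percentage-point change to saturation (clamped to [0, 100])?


Original S = 70%
Adjustment = -20 percentage points
New S = 70 + (-20) = 50
Clamp to [0, 100] → 50
= HSL(329°, 50%, 39%)


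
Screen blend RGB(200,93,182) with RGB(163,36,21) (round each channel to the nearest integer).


Screen: C = 255 - (255-A)×(255-B)/255, rounded to nearest integer
R: 255 - (255-200)×(255-163)/255 = 255 - 5060/255 ≈ 255 - 19.843 = 235.157 → 235
G: 255 - (255-93)×(255-36)/255 = 255 - 35478/255 ≈ 255 - 139.129 = 115.871 → 116
B: 255 - (255-182)×(255-21)/255 = 255 - 17082/255 ≈ 255 - 66.988 = 188.012 → 188
= RGB(235, 116, 188)


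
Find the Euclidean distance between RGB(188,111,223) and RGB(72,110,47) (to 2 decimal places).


d = √[(R₁-R₂)² + (G₁-G₂)² + (B₁-B₂)²]
d = √[(188-72)² + (111-110)² + (223-47)²]
d = √[13456 + 1 + 30976]
d = √44433
d ≈ 210.79


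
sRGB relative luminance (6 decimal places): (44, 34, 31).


Linearize each channel (sRGB transfer function): c = v/255; c_lin = c/12.92 if c ≤ 0.04045, else ((c+0.055)/1.055)^2.4
  R: 44/255 ≈ 0.172549 > 0.04045 → ((0.172549+0.055)/1.055)^2.4 ≈ 0.025187
  G: 34/255 ≈ 0.133333 > 0.04045 → ((0.133333+0.055)/1.055)^2.4 ≈ 0.015996
  B: 31/255 ≈ 0.121569 > 0.04045 → ((0.121569+0.055)/1.055)^2.4 ≈ 0.013702
R_lin = 0.025187, G_lin = 0.015996, B_lin = 0.013702
L = 0.2126×R + 0.7152×G + 0.0722×B
L = 0.2126×0.025187 + 0.7152×0.015996 + 0.0722×0.013702
L ≈ 0.017785


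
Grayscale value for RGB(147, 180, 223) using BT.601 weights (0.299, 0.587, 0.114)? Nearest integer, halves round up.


Gray = 0.299×R + 0.587×G + 0.114×B
Gray = 0.299×147 + 0.587×180 + 0.114×223
Gray = 43.953 + 105.660 + 25.422
Gray = 175.035 → round half up → 175
Gray = 175


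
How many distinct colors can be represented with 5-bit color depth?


Colors = 2^bits = 2^5
= 32 colors


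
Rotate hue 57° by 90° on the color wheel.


New hue = (H + rotation) mod 360
New hue = (57 + 90) mod 360
= 147 mod 360
= 147°


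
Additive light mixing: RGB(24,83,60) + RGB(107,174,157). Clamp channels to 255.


Additive: each channel = min(255, C₁+C₂)
R: 24+107 = 131 → 131
G: 83+174 = 257 → 255
B: 60+157 = 217 → 217
= RGB(131, 255, 217)


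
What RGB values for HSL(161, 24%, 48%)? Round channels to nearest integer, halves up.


H=161°, S=0.24, L=0.48
C = (1-|2L-1|)×S = (1-|-0.04|)×0.24 = 0.2304
H' = H/60 = 161/60 ≈ 2.6833; X = C×(1-|H' mod 2 - 1|) = 0.15744
m = L - C/2 = 0.48 - 0.1152 = 0.3648
Sector ⌊H'⌋ = 2 → (R',G',B') = (0.0, 0.2304, 0.15744)
RGB = ((R'+m)×255, (G'+m)×255, (B'+m)×255) = (93.024, 151.776, 133.1712)
Round half up → RGB(93, 152, 133)


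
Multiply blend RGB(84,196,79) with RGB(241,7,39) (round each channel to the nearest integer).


Multiply: C = A×B/255, rounded to nearest integer
R: 84×241/255 = 20244/255 ≈ 79.388 → 79
G: 196×7/255 = 1372/255 ≈ 5.380 → 5
B: 79×39/255 = 3081/255 ≈ 12.082 → 12
= RGB(79, 5, 12)


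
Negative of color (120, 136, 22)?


Invert: (255-R, 255-G, 255-B)
R: 255-120 = 135
G: 255-136 = 119
B: 255-22 = 233
= RGB(135, 119, 233)


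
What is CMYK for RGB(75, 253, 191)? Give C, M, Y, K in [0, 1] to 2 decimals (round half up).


R'=75/255≈0.2941, G'=253/255≈0.9922, B'=191/255≈0.7490
K = 1 - max(R',G',B') = 1 - 253/255 = 2/255 = 0.00784… → 0.01
(1-R'-K)/(1-K) simplifies to (max-R)/max with max = 253:
C = (253-75)/253 = 178/253 = 0.70355… → 0.70
M = (253-253)/253 = 0/253 = 0 → 0.00
Y = (253-191)/253 = 62/253 = 0.24505… → 0.25
= CMYK(0.70, 0.00, 0.25, 0.01)


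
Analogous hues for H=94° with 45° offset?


Base hue: 94°
Left analog: (94 - 45) mod 360 = 49°
Right analog: (94 + 45) mod 360 = 139°
Analogous hues = 49° and 139°


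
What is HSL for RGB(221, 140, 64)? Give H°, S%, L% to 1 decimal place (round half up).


Normalize: R'=221/255≈0.8667, G'=140/255≈0.5490, B'=64/255≈0.2510
Max=221/255, Min=64/255, Δ=Max-Min=157/255
L = (Max+Min)/2 = (221+64)/510 = 285/510 = 0.55882… → L = 55.9%
L > 0.5 → S = Δ/(2-Max-Min) = 157/(510-221-64) = 157/225 = 0.69777… → S = 69.8%
(the 1/255 factors cancel in S and H, so raw channel differences can be used)
Max is R' → H = 60 × (((G-B)/Δ) mod 6) = 60 × (((140-64)/157) mod 6)
  76/157 = 0.4840…
  H = 60 × 0.4840… = 29.044…° → H = 29.0°
= HSL(29.0°, 69.8%, 55.9%)


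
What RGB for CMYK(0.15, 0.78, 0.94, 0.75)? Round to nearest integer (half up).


R = 255 × (1-C) × (1-K) = 255 × 0.85 × 0.25 = 54.1875 → 54
G = 255 × (1-M) × (1-K) = 255 × 0.22 × 0.25 = 14.025 → 14
B = 255 × (1-Y) × (1-K) = 255 × 0.06 × 0.25 = 3.825 → 4
= RGB(54, 14, 4)


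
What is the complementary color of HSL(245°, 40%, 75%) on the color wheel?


Complement = opposite side of color wheel = hue + 180°
H' = (245 + 180) mod 360 = 65°
S and L unchanged.
= HSL(65°, 40%, 75%)


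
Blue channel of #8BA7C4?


Color: #8BA7C4
R = 8B = 139
G = A7 = 167
B = C4 = 196
Blue = 196


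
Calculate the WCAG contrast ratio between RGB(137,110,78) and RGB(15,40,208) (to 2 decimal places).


Linearize each sRGB channel c=v/255: c/12.92 if c ≤ 0.04045 else ((c+0.055)/1.055)^2.4
L = 0.2126×R_lin + 0.7152×G_lin + 0.0722×B_lin
Color 1 (137,110,78):
  R=137: 137/255≈0.5373 > 0.04045 → ((0.5373+0.055)/1.055)^2.4 ≈ 0.25016
  G=110: 110/255≈0.4314 > 0.04045 → ((0.4314+0.055)/1.055)^2.4 ≈ 0.15593
  B=78: 78/255≈0.3059 > 0.04045 → ((0.3059+0.055)/1.055)^2.4 ≈ 0.07619
  L1 = 0.2126×0.25016 + 0.7152×0.15593 + 0.0722×0.07619 ≈ 0.17020
Color 2 (15,40,208):
  R=15: 15/255≈0.0588 > 0.04045 → ((0.0588+0.055)/1.055)^2.4 ≈ 0.00478
  G=40: 40/255≈0.1569 > 0.04045 → ((0.1569+0.055)/1.055)^2.4 ≈ 0.02122
  B=208: 208/255≈0.8157 > 0.04045 → ((0.8157+0.055)/1.055)^2.4 ≈ 0.63076
  L2 = 0.2126×0.00478 + 0.7152×0.02122 + 0.0722×0.63076 ≈ 0.06173
Lighter = 0.17020, Darker = 0.06173
Ratio = (L_lighter + 0.05) / (L_darker + 0.05)
Ratio = (0.17020 + 0.05) / (0.06173 + 0.05) = 0.22020 / 0.11173 ≈ 1.9708
Ratio ≈ 1.97:1


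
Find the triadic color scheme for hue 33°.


Triadic: equally spaced at 120° intervals
H1 = 33°
H2 = (33 + 120) mod 360 = 153°
H3 = (33 + 240) mod 360 = 273°
Triadic = 33°, 153°, 273°


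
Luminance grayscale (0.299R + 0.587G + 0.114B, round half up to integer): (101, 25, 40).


Gray = 0.299×R + 0.587×G + 0.114×B
Gray = 0.299×101 + 0.587×25 + 0.114×40
Gray = 30.199 + 14.675 + 4.560
Gray = 49.434 → round half up → 49
Gray = 49


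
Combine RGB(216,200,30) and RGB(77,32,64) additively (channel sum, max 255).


Additive: each channel = min(255, C₁+C₂)
R: 216+77 = 293 → 255
G: 200+32 = 232 → 232
B: 30+64 = 94 → 94
= RGB(255, 232, 94)


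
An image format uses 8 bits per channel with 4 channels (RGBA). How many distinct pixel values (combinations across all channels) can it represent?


Total bits = 8 bits/channel × 4 channels = 32 bits
Distinct pixel values = 2^32
= 4,294,967,296 pixel values


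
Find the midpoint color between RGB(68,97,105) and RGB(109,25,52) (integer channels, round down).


Midpoint: each channel = ⌊(C₁+C₂)/2⌋
R: ⌊(68+109)/2⌋ = 88
G: ⌊(97+25)/2⌋ = 61
B: ⌊(105+52)/2⌋ = 78
= RGB(88, 61, 78)


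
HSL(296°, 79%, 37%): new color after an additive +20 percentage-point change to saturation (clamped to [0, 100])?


Original S = 79%
Adjustment = +20 percentage points
New S = 79 + (20) = 99
Clamp to [0, 100] → 99
= HSL(296°, 99%, 37%)


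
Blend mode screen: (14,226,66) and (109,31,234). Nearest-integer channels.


Screen: C = 255 - (255-A)×(255-B)/255, rounded to nearest integer
R: 255 - (255-14)×(255-109)/255 = 255 - 35186/255 ≈ 255 - 137.984 = 117.016 → 117
G: 255 - (255-226)×(255-31)/255 = 255 - 6496/255 ≈ 255 - 25.475 = 229.525 → 230
B: 255 - (255-66)×(255-234)/255 = 255 - 3969/255 ≈ 255 - 15.565 = 239.435 → 239
= RGB(117, 230, 239)


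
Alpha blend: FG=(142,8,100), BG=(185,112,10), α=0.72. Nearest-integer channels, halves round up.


C = α×F + (1-α)×B, with 1-α = 0.28
R: 0.72×142 + 0.28×185 = 102.24 + 51.80 = 154.04 → 154
G: 0.72×8 + 0.28×112 = 5.76 + 31.36 = 37.12 → 37
B: 0.72×100 + 0.28×10 = 72.00 + 2.80 = 74.80 → 75
= RGB(154, 37, 75)


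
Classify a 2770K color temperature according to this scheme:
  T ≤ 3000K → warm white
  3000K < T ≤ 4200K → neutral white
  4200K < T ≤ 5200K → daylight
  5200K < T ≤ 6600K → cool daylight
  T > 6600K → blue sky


Temperature: 2770K
2770K ≤ 3000K → warm white
Classification: warm white


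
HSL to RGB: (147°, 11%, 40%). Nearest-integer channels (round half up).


H=147°, S=0.11, L=0.40
C = (1-|2L-1|)×S = (1-|-0.20|)×0.11 = 0.088
H' = H/60 = 147/60 ≈ 2.4500; X = C×(1-|H' mod 2 - 1|) = 0.0396
m = L - C/2 = 0.40 - 0.044 = 0.356
Sector ⌊H'⌋ = 2 → (R',G',B') = (0.0, 0.088, 0.0396)
RGB = ((R'+m)×255, (G'+m)×255, (B'+m)×255) = (90.78, 113.22, 100.878)
Round half up → RGB(91, 113, 101)


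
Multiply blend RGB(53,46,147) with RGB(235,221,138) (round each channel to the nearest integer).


Multiply: C = A×B/255, rounded to nearest integer
R: 53×235/255 = 12455/255 ≈ 48.843 → 49
G: 46×221/255 = 10166/255 ≈ 39.867 → 40
B: 147×138/255 = 20286/255 ≈ 79.553 → 80
= RGB(49, 40, 80)


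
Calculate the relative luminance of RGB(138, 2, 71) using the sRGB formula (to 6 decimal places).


Linearize each channel (sRGB transfer function): c = v/255; c_lin = c/12.92 if c ≤ 0.04045, else ((c+0.055)/1.055)^2.4
  R: 138/255 ≈ 0.541176 > 0.04045 → ((0.541176+0.055)/1.055)^2.4 ≈ 0.254152
  G: 2/255 ≈ 0.007843 ≤ 0.04045 → 0.007843/12.92 ≈ 0.000607
  B: 71/255 ≈ 0.278431 > 0.04045 → ((0.278431+0.055)/1.055)^2.4 ≈ 0.063010
R_lin = 0.254152, G_lin = 0.000607, B_lin = 0.063010
L = 0.2126×R + 0.7152×G + 0.0722×B
L = 0.2126×0.254152 + 0.7152×0.000607 + 0.0722×0.063010
L ≈ 0.059016


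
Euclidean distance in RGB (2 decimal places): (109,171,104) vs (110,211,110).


d = √[(R₁-R₂)² + (G₁-G₂)² + (B₁-B₂)²]
d = √[(109-110)² + (171-211)² + (104-110)²]
d = √[1 + 1600 + 36]
d = √1637
d ≈ 40.46


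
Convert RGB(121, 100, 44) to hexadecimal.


R = 121 → 79 (hex)
G = 100 → 64 (hex)
B = 44 → 2C (hex)
Hex = #79642C


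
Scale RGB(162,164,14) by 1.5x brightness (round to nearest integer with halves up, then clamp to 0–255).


Multiply each channel by 1.5, round half up, clamp to [0, 255]
R: 162×1.5 = 243
G: 164×1.5 = 246
B: 14×1.5 = 21
= RGB(243, 246, 21)


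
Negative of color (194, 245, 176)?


Invert: (255-R, 255-G, 255-B)
R: 255-194 = 61
G: 255-245 = 10
B: 255-176 = 79
= RGB(61, 10, 79)


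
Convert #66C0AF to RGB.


66 → 102 (R)
C0 → 192 (G)
AF → 175 (B)
= RGB(102, 192, 175)


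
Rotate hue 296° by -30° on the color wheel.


New hue = (H + rotation) mod 360
New hue = (296 -30) mod 360
= 266 mod 360
= 266°


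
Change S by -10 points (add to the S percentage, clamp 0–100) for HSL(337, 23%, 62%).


Original S = 23%
Adjustment = -10 percentage points
New S = 23 + (-10) = 13
Clamp to [0, 100] → 13
= HSL(337°, 13%, 62%)


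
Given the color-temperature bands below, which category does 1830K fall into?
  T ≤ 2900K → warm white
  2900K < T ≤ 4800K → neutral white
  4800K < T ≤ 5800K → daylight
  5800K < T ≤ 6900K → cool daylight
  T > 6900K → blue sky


Temperature: 1830K
1830K ≤ 2900K → warm white
Classification: warm white


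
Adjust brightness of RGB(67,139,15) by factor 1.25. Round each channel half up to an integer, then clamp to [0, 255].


Multiply each channel by 1.25, round half up, clamp to [0, 255]
R: 67×1.25 = 83.75 → round → 84
G: 139×1.25 = 173.75 → round → 174
B: 15×1.25 = 18.75 → round → 19
= RGB(84, 174, 19)


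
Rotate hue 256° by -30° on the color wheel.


New hue = (H + rotation) mod 360
New hue = (256 -30) mod 360
= 226 mod 360
= 226°


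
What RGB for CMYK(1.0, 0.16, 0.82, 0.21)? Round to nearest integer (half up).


R = 255 × (1-C) × (1-K) = 255 × 0.00 × 0.79 = 0
G = 255 × (1-M) × (1-K) = 255 × 0.84 × 0.79 = 169.218 → 169
B = 255 × (1-Y) × (1-K) = 255 × 0.18 × 0.79 = 36.261 → 36
= RGB(0, 169, 36)


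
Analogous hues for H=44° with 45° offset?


Base hue: 44°
Left analog: (44 - 45) mod 360 = 359°
Right analog: (44 + 45) mod 360 = 89°
Analogous hues = 359° and 89°


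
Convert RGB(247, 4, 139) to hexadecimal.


R = 247 → F7 (hex)
G = 4 → 04 (hex)
B = 139 → 8B (hex)
Hex = #F7048B


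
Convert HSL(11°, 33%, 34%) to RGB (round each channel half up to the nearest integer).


H=11°, S=0.33, L=0.34
C = (1-|2L-1|)×S = (1-|-0.32|)×0.33 = 0.2244
H' = H/60 = 11/60 ≈ 0.1833; X = C×(1-|H' mod 2 - 1|) = 0.04114
m = L - C/2 = 0.34 - 0.1122 = 0.2278
Sector ⌊H'⌋ = 0 → (R',G',B') = (0.2244, 0.04114, 0.0)
RGB = ((R'+m)×255, (G'+m)×255, (B'+m)×255) = (115.311, 68.5797, 58.089)
Round half up → RGB(115, 69, 58)


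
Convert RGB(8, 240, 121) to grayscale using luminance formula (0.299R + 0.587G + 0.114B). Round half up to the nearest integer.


Gray = 0.299×R + 0.587×G + 0.114×B
Gray = 0.299×8 + 0.587×240 + 0.114×121
Gray = 2.392 + 140.880 + 13.794
Gray = 157.066 → round half up → 157
Gray = 157


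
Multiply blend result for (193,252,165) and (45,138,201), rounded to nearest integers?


Multiply: C = A×B/255, rounded to nearest integer
R: 193×45/255 = 8685/255 ≈ 34.059 → 34
G: 252×138/255 = 34776/255 ≈ 136.376 → 136
B: 165×201/255 = 33165/255 ≈ 130.059 → 130
= RGB(34, 136, 130)


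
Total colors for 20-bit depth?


Colors = 2^bits = 2^20
= 1,048,576 colors


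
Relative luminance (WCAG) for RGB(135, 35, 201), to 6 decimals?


Linearize each channel (sRGB transfer function): c = v/255; c_lin = c/12.92 if c ≤ 0.04045, else ((c+0.055)/1.055)^2.4
  R: 135/255 ≈ 0.529412 > 0.04045 → ((0.529412+0.055)/1.055)^2.4 ≈ 0.242281
  G: 35/255 ≈ 0.137255 > 0.04045 → ((0.137255+0.055)/1.055)^2.4 ≈ 0.016807
  B: 201/255 ≈ 0.788235 > 0.04045 → ((0.788235+0.055)/1.055)^2.4 ≈ 0.584078
R_lin = 0.242281, G_lin = 0.016807, B_lin = 0.584078
L = 0.2126×R + 0.7152×G + 0.0722×B
L = 0.2126×0.242281 + 0.7152×0.016807 + 0.0722×0.584078
L ≈ 0.105700


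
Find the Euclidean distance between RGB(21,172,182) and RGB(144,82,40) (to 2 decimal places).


d = √[(R₁-R₂)² + (G₁-G₂)² + (B₁-B₂)²]
d = √[(21-144)² + (172-82)² + (182-40)²]
d = √[15129 + 8100 + 20164]
d = √43393
d ≈ 208.31


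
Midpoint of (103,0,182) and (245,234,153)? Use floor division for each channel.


Midpoint: each channel = ⌊(C₁+C₂)/2⌋
R: ⌊(103+245)/2⌋ = 174
G: ⌊(0+234)/2⌋ = 117
B: ⌊(182+153)/2⌋ = 167
= RGB(174, 117, 167)


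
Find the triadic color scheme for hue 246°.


Triadic: equally spaced at 120° intervals
H1 = 246°
H2 = (246 + 120) mod 360 = 6°
H3 = (246 + 240) mod 360 = 126°
Triadic = 246°, 6°, 126°


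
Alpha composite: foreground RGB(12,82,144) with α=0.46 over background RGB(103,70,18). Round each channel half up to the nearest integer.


C = α×F + (1-α)×B, with 1-α = 0.54
R: 0.46×12 + 0.54×103 = 5.52 + 55.62 = 61.14 → 61
G: 0.46×82 + 0.54×70 = 37.72 + 37.80 = 75.52 → 76
B: 0.46×144 + 0.54×18 = 66.24 + 9.72 = 75.96 → 76
= RGB(61, 76, 76)


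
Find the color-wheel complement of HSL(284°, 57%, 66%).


Complement = opposite side of color wheel = hue + 180°
H' = (284 + 180) mod 360 = 104°
S and L unchanged.
= HSL(104°, 57%, 66%)


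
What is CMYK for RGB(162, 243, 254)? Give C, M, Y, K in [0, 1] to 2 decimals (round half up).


R'=162/255≈0.6353, G'=243/255≈0.9529, B'=254/255≈0.9961
K = 1 - max(R',G',B') = 1 - 254/255 = 1/255 = 0.00392… → 0.00
(1-R'-K)/(1-K) simplifies to (max-R)/max with max = 254:
C = (254-162)/254 = 92/254 = 0.36220… → 0.36
M = (254-243)/254 = 11/254 = 0.04330… → 0.04
Y = (254-254)/254 = 0/254 = 0 → 0.00
= CMYK(0.36, 0.04, 0.00, 0.00)


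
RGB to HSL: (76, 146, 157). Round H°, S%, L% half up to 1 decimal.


Normalize: R'=76/255≈0.2980, G'=146/255≈0.5725, B'=157/255≈0.6157
Max=157/255, Min=76/255, Δ=Max-Min=81/255
L = (Max+Min)/2 = (157+76)/510 = 233/510 = 0.45686… → L = 45.7%
L ≤ 0.5 → S = Δ/(Max+Min) = 81/(157+76) = 81/233 = 0.34763… → S = 34.8%
(the 1/255 factors cancel in S and H, so raw channel differences can be used)
Max is B' → H = 60 × ((R-G)/Δ + 4) = 60 × ((76-146)/81 + 4)
  -70/81 + 4 = -0.8641… + 4 = 3.1358…
  H = 60 × 3.1358… = 188.148…° → H = 188.1°
= HSL(188.1°, 34.8%, 45.7%)
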